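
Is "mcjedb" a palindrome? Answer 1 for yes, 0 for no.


Input: mcjedb
Reversed: bdejcm
  Compare pos 0 ('m') with pos 5 ('b'): MISMATCH
  Compare pos 1 ('c') with pos 4 ('d'): MISMATCH
  Compare pos 2 ('j') with pos 3 ('e'): MISMATCH
Result: not a palindrome

0


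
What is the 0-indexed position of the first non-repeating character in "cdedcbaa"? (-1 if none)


Input: cdedcbaa
Character frequencies:
  'a': 2
  'b': 1
  'c': 2
  'd': 2
  'e': 1
Scanning left to right for freq == 1:
  Position 0 ('c'): freq=2, skip
  Position 1 ('d'): freq=2, skip
  Position 2 ('e'): unique! => answer = 2

2


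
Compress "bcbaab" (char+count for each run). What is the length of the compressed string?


Input: bcbaab
Runs:
  'b' x 1 => "b1"
  'c' x 1 => "c1"
  'b' x 1 => "b1"
  'a' x 2 => "a2"
  'b' x 1 => "b1"
Compressed: "b1c1b1a2b1"
Compressed length: 10

10


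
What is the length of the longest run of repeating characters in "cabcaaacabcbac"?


Input: "cabcaaacabcbac"
Scanning for longest run:
  Position 1 ('a'): new char, reset run to 1
  Position 2 ('b'): new char, reset run to 1
  Position 3 ('c'): new char, reset run to 1
  Position 4 ('a'): new char, reset run to 1
  Position 5 ('a'): continues run of 'a', length=2
  Position 6 ('a'): continues run of 'a', length=3
  Position 7 ('c'): new char, reset run to 1
  Position 8 ('a'): new char, reset run to 1
  Position 9 ('b'): new char, reset run to 1
  Position 10 ('c'): new char, reset run to 1
  Position 11 ('b'): new char, reset run to 1
  Position 12 ('a'): new char, reset run to 1
  Position 13 ('c'): new char, reset run to 1
Longest run: 'a' with length 3

3


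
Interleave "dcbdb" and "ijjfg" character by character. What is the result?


Interleaving "dcbdb" and "ijjfg":
  Position 0: 'd' from first, 'i' from second => "di"
  Position 1: 'c' from first, 'j' from second => "cj"
  Position 2: 'b' from first, 'j' from second => "bj"
  Position 3: 'd' from first, 'f' from second => "df"
  Position 4: 'b' from first, 'g' from second => "bg"
Result: dicjbjdfbg

dicjbjdfbg


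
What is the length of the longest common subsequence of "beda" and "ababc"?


LCS of "beda" and "ababc"
DP table:
           a    b    a    b    c
      0    0    0    0    0    0
  b   0    0    1    1    1    1
  e   0    0    1    1    1    1
  d   0    0    1    1    1    1
  a   0    1    1    2    2    2
LCS length = dp[4][5] = 2

2


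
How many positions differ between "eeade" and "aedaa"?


Comparing "eeade" and "aedaa" position by position:
  Position 0: 'e' vs 'a' => DIFFER
  Position 1: 'e' vs 'e' => same
  Position 2: 'a' vs 'd' => DIFFER
  Position 3: 'd' vs 'a' => DIFFER
  Position 4: 'e' vs 'a' => DIFFER
Positions that differ: 4

4


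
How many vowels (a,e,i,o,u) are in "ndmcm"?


Input: ndmcm
Checking each character:
  'n' at position 0: consonant
  'd' at position 1: consonant
  'm' at position 2: consonant
  'c' at position 3: consonant
  'm' at position 4: consonant
Total vowels: 0

0


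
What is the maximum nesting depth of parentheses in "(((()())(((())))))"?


Input: "(((()())(((())))))"
Tracking depth:
  Position 0 '(': depth becomes 1
  Position 1 '(': depth becomes 2
  Position 2 '(': depth becomes 3
  Position 3 '(': depth becomes 4
  Position 4 ')': depth becomes 3
  Position 5 '(': depth becomes 4
  Position 6 ')': depth becomes 3
  Position 7 ')': depth becomes 2
  Position 8 '(': depth becomes 3
  Position 9 '(': depth becomes 4
  Position 10 '(': depth becomes 5
  Position 11 '(': depth becomes 6
  Position 12 ')': depth becomes 5
  Position 13 ')': depth becomes 4
  Position 14 ')': depth becomes 3
  Position 15 ')': depth becomes 2
  Position 16 ')': depth becomes 1
  Position 17 ')': depth becomes 0
Maximum depth reached: 6

6


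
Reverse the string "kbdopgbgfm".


Input: kbdopgbgfm
Reading characters right to left:
  Position 9: 'm'
  Position 8: 'f'
  Position 7: 'g'
  Position 6: 'b'
  Position 5: 'g'
  Position 4: 'p'
  Position 3: 'o'
  Position 2: 'd'
  Position 1: 'b'
  Position 0: 'k'
Reversed: mfgbgpodbk

mfgbgpodbk


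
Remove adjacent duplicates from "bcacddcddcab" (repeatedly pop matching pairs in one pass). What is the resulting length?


Input: bcacddcddcab
Stack-based adjacent duplicate removal:
  Read 'b': push. Stack: b
  Read 'c': push. Stack: bc
  Read 'a': push. Stack: bca
  Read 'c': push. Stack: bcac
  Read 'd': push. Stack: bcacd
  Read 'd': matches stack top 'd' => pop. Stack: bcac
  Read 'c': matches stack top 'c' => pop. Stack: bca
  Read 'd': push. Stack: bcad
  Read 'd': matches stack top 'd' => pop. Stack: bca
  Read 'c': push. Stack: bcac
  Read 'a': push. Stack: bcaca
  Read 'b': push. Stack: bcacab
Final stack: "bcacab" (length 6)

6


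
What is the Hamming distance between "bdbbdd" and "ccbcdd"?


Comparing "bdbbdd" and "ccbcdd" position by position:
  Position 0: 'b' vs 'c' => differ
  Position 1: 'd' vs 'c' => differ
  Position 2: 'b' vs 'b' => same
  Position 3: 'b' vs 'c' => differ
  Position 4: 'd' vs 'd' => same
  Position 5: 'd' vs 'd' => same
Total differences (Hamming distance): 3

3


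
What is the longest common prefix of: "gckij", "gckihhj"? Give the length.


Words: gckij, gckihhj
  Position 0: all 'g' => match
  Position 1: all 'c' => match
  Position 2: all 'k' => match
  Position 3: all 'i' => match
  Position 4: ('j', 'h') => mismatch, stop
LCP = "gcki" (length 4)

4


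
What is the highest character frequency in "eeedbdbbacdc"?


Input: eeedbdbbacdc
Character counts:
  'a': 1
  'b': 3
  'c': 2
  'd': 3
  'e': 3
Maximum frequency: 3

3


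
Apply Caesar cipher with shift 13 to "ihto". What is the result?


Caesar cipher: shift "ihto" by 13
  'i' (pos 8) + 13 = pos 21 = 'v'
  'h' (pos 7) + 13 = pos 20 = 'u'
  't' (pos 19) + 13 = pos 6 = 'g'
  'o' (pos 14) + 13 = pos 1 = 'b'
Result: vugb

vugb


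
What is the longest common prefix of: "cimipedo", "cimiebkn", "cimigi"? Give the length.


Words: cimipedo, cimiebkn, cimigi
  Position 0: all 'c' => match
  Position 1: all 'i' => match
  Position 2: all 'm' => match
  Position 3: all 'i' => match
  Position 4: ('p', 'e', 'g') => mismatch, stop
LCP = "cimi" (length 4)

4


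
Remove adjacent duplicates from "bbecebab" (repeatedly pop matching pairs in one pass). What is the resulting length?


Input: bbecebab
Stack-based adjacent duplicate removal:
  Read 'b': push. Stack: b
  Read 'b': matches stack top 'b' => pop. Stack: (empty)
  Read 'e': push. Stack: e
  Read 'c': push. Stack: ec
  Read 'e': push. Stack: ece
  Read 'b': push. Stack: eceb
  Read 'a': push. Stack: eceba
  Read 'b': push. Stack: ecebab
Final stack: "ecebab" (length 6)

6


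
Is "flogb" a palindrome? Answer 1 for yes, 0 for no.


Input: flogb
Reversed: bgolf
  Compare pos 0 ('f') with pos 4 ('b'): MISMATCH
  Compare pos 1 ('l') with pos 3 ('g'): MISMATCH
Result: not a palindrome

0


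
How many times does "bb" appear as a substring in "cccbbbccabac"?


Searching for "bb" in "cccbbbccabac"
Scanning each position:
  Position 0: "cc" => no
  Position 1: "cc" => no
  Position 2: "cb" => no
  Position 3: "bb" => MATCH
  Position 4: "bb" => MATCH
  Position 5: "bc" => no
  Position 6: "cc" => no
  Position 7: "ca" => no
  Position 8: "ab" => no
  Position 9: "ba" => no
  Position 10: "ac" => no
Total occurrences: 2

2


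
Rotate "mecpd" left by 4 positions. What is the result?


Input: "mecpd", rotate left by 4
First 4 characters: "mecp"
Remaining characters: "d"
Concatenate remaining + first: "d" + "mecp" = "dmecp"

dmecp


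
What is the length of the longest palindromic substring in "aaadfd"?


Input: "aaadfd"
Checking substrings for palindromes:
  [0:3] "aaa" (len 3) => palindrome
  [3:6] "dfd" (len 3) => palindrome
  [0:2] "aa" (len 2) => palindrome
  [1:3] "aa" (len 2) => palindrome
Longest palindromic substring: "aaa" with length 3

3


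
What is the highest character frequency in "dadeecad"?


Input: dadeecad
Character counts:
  'a': 2
  'c': 1
  'd': 3
  'e': 2
Maximum frequency: 3

3


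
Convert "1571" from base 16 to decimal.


Input: "1571" in base 16
Positional expansion:
  Digit '1' (value 1) x 16^3 = 4096
  Digit '5' (value 5) x 16^2 = 1280
  Digit '7' (value 7) x 16^1 = 112
  Digit '1' (value 1) x 16^0 = 1
Sum = 5489

5489


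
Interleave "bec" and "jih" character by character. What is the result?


Interleaving "bec" and "jih":
  Position 0: 'b' from first, 'j' from second => "bj"
  Position 1: 'e' from first, 'i' from second => "ei"
  Position 2: 'c' from first, 'h' from second => "ch"
Result: bjeich

bjeich


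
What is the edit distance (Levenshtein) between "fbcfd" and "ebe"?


Computing edit distance: "fbcfd" -> "ebe"
DP table:
           e    b    e
      0    1    2    3
  f   1    1    2    3
  b   2    2    1    2
  c   3    3    2    2
  f   4    4    3    3
  d   5    5    4    4
Edit distance = dp[5][3] = 4

4


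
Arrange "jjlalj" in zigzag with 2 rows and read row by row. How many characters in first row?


Zigzag "jjlalj" into 2 rows:
Placing characters:
  'j' => row 0
  'j' => row 1
  'l' => row 0
  'a' => row 1
  'l' => row 0
  'j' => row 1
Rows:
  Row 0: "jll"
  Row 1: "jaj"
First row length: 3

3


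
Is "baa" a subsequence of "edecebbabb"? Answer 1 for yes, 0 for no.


Check if "baa" is a subsequence of "edecebbabb"
Greedy scan:
  Position 0 ('e'): no match needed
  Position 1 ('d'): no match needed
  Position 2 ('e'): no match needed
  Position 3 ('c'): no match needed
  Position 4 ('e'): no match needed
  Position 5 ('b'): matches sub[0] = 'b'
  Position 6 ('b'): no match needed
  Position 7 ('a'): matches sub[1] = 'a'
  Position 8 ('b'): no match needed
  Position 9 ('b'): no match needed
Only matched 2/3 characters => not a subsequence

0


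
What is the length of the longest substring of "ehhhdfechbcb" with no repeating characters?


Input: "ehhhdfechbcb"
Sliding window (track last position of each char):
  Position 0 ('e'): window [0,0] length 1 -- new best
  Position 1 ('h'): window [0,1] length 2 -- new best
  Position 2 ('h'): repeat (last at 1), move window start to 2
  Position 2 ('h'): window [2,2] length 1
  Position 3 ('h'): repeat (last at 2), move window start to 3
  Position 3 ('h'): window [3,3] length 1
  Position 4 ('d'): window [3,4] length 2
  Position 5 ('f'): window [3,5] length 3 -- new best
  Position 6 ('e'): window [3,6] length 4 -- new best
  Position 7 ('c'): window [3,7] length 5 -- new best
  Position 8 ('h'): repeat (last at 3), move window start to 4
  Position 8 ('h'): window [4,8] length 5
  Position 9 ('b'): window [4,9] length 6 -- new best
  Position 10 ('c'): repeat (last at 7), move window start to 8
  Position 10 ('c'): window [8,10] length 3
  Position 11 ('b'): repeat (last at 9), move window start to 10
  Position 11 ('b'): window [10,11] length 2
Longest substring with no repeats: "dfechb" with length 6

6


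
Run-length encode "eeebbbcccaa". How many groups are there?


Input: eeebbbcccaa
Scanning for consecutive runs:
  Group 1: 'e' x 3 (positions 0-2)
  Group 2: 'b' x 3 (positions 3-5)
  Group 3: 'c' x 3 (positions 6-8)
  Group 4: 'a' x 2 (positions 9-10)
Total groups: 4

4


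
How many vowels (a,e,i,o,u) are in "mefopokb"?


Input: mefopokb
Checking each character:
  'm' at position 0: consonant
  'e' at position 1: vowel (running total: 1)
  'f' at position 2: consonant
  'o' at position 3: vowel (running total: 2)
  'p' at position 4: consonant
  'o' at position 5: vowel (running total: 3)
  'k' at position 6: consonant
  'b' at position 7: consonant
Total vowels: 3

3


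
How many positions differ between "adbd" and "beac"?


Comparing "adbd" and "beac" position by position:
  Position 0: 'a' vs 'b' => DIFFER
  Position 1: 'd' vs 'e' => DIFFER
  Position 2: 'b' vs 'a' => DIFFER
  Position 3: 'd' vs 'c' => DIFFER
Positions that differ: 4

4


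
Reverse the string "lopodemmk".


Input: lopodemmk
Reading characters right to left:
  Position 8: 'k'
  Position 7: 'm'
  Position 6: 'm'
  Position 5: 'e'
  Position 4: 'd'
  Position 3: 'o'
  Position 2: 'p'
  Position 1: 'o'
  Position 0: 'l'
Reversed: kmmedopol

kmmedopol


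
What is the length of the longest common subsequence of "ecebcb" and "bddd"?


LCS of "ecebcb" and "bddd"
DP table:
           b    d    d    d
      0    0    0    0    0
  e   0    0    0    0    0
  c   0    0    0    0    0
  e   0    0    0    0    0
  b   0    1    1    1    1
  c   0    1    1    1    1
  b   0    1    1    1    1
LCS length = dp[6][4] = 1

1


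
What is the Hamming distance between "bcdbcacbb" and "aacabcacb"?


Comparing "bcdbcacbb" and "aacabcacb" position by position:
  Position 0: 'b' vs 'a' => differ
  Position 1: 'c' vs 'a' => differ
  Position 2: 'd' vs 'c' => differ
  Position 3: 'b' vs 'a' => differ
  Position 4: 'c' vs 'b' => differ
  Position 5: 'a' vs 'c' => differ
  Position 6: 'c' vs 'a' => differ
  Position 7: 'b' vs 'c' => differ
  Position 8: 'b' vs 'b' => same
Total differences (Hamming distance): 8

8


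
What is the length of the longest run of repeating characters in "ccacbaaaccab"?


Input: "ccacbaaaccab"
Scanning for longest run:
  Position 1 ('c'): continues run of 'c', length=2
  Position 2 ('a'): new char, reset run to 1
  Position 3 ('c'): new char, reset run to 1
  Position 4 ('b'): new char, reset run to 1
  Position 5 ('a'): new char, reset run to 1
  Position 6 ('a'): continues run of 'a', length=2
  Position 7 ('a'): continues run of 'a', length=3
  Position 8 ('c'): new char, reset run to 1
  Position 9 ('c'): continues run of 'c', length=2
  Position 10 ('a'): new char, reset run to 1
  Position 11 ('b'): new char, reset run to 1
Longest run: 'a' with length 3

3


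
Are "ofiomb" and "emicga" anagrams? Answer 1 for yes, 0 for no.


Strings: "ofiomb", "emicga"
Sorted first:  bfimoo
Sorted second: acegim
Differ at position 0: 'b' vs 'a' => not anagrams

0


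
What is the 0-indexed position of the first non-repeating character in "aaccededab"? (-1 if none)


Input: aaccededab
Character frequencies:
  'a': 3
  'b': 1
  'c': 2
  'd': 2
  'e': 2
Scanning left to right for freq == 1:
  Position 0 ('a'): freq=3, skip
  Position 1 ('a'): freq=3, skip
  Position 2 ('c'): freq=2, skip
  Position 3 ('c'): freq=2, skip
  Position 4 ('e'): freq=2, skip
  Position 5 ('d'): freq=2, skip
  Position 6 ('e'): freq=2, skip
  Position 7 ('d'): freq=2, skip
  Position 8 ('a'): freq=3, skip
  Position 9 ('b'): unique! => answer = 9

9


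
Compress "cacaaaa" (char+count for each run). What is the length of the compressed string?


Input: cacaaaa
Runs:
  'c' x 1 => "c1"
  'a' x 1 => "a1"
  'c' x 1 => "c1"
  'a' x 4 => "a4"
Compressed: "c1a1c1a4"
Compressed length: 8

8


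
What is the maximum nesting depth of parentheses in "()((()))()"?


Input: "()((()))()"
Tracking depth:
  Position 0 '(': depth becomes 1
  Position 1 ')': depth becomes 0
  Position 2 '(': depth becomes 1
  Position 3 '(': depth becomes 2
  Position 4 '(': depth becomes 3
  Position 5 ')': depth becomes 2
  Position 6 ')': depth becomes 1
  Position 7 ')': depth becomes 0
  Position 8 '(': depth becomes 1
  Position 9 ')': depth becomes 0
Maximum depth reached: 3

3


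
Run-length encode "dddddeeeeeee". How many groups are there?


Input: dddddeeeeeee
Scanning for consecutive runs:
  Group 1: 'd' x 5 (positions 0-4)
  Group 2: 'e' x 7 (positions 5-11)
Total groups: 2

2


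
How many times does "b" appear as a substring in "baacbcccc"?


Searching for "b" in "baacbcccc"
Scanning each position:
  Position 0: "b" => MATCH
  Position 1: "a" => no
  Position 2: "a" => no
  Position 3: "c" => no
  Position 4: "b" => MATCH
  Position 5: "c" => no
  Position 6: "c" => no
  Position 7: "c" => no
  Position 8: "c" => no
Total occurrences: 2

2


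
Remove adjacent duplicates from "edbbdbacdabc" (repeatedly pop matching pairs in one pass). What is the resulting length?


Input: edbbdbacdabc
Stack-based adjacent duplicate removal:
  Read 'e': push. Stack: e
  Read 'd': push. Stack: ed
  Read 'b': push. Stack: edb
  Read 'b': matches stack top 'b' => pop. Stack: ed
  Read 'd': matches stack top 'd' => pop. Stack: e
  Read 'b': push. Stack: eb
  Read 'a': push. Stack: eba
  Read 'c': push. Stack: ebac
  Read 'd': push. Stack: ebacd
  Read 'a': push. Stack: ebacda
  Read 'b': push. Stack: ebacdab
  Read 'c': push. Stack: ebacdabc
Final stack: "ebacdabc" (length 8)

8


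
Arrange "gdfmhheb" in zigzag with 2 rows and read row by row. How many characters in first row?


Zigzag "gdfmhheb" into 2 rows:
Placing characters:
  'g' => row 0
  'd' => row 1
  'f' => row 0
  'm' => row 1
  'h' => row 0
  'h' => row 1
  'e' => row 0
  'b' => row 1
Rows:
  Row 0: "gfhe"
  Row 1: "dmhb"
First row length: 4

4


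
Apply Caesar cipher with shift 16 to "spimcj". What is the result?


Caesar cipher: shift "spimcj" by 16
  's' (pos 18) + 16 = pos 8 = 'i'
  'p' (pos 15) + 16 = pos 5 = 'f'
  'i' (pos 8) + 16 = pos 24 = 'y'
  'm' (pos 12) + 16 = pos 2 = 'c'
  'c' (pos 2) + 16 = pos 18 = 's'
  'j' (pos 9) + 16 = pos 25 = 'z'
Result: ifycsz

ifycsz


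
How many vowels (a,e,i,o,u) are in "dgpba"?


Input: dgpba
Checking each character:
  'd' at position 0: consonant
  'g' at position 1: consonant
  'p' at position 2: consonant
  'b' at position 3: consonant
  'a' at position 4: vowel (running total: 1)
Total vowels: 1

1


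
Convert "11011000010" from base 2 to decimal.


Input: "11011000010" in base 2
Positional expansion:
  Digit '1' (value 1) x 2^10 = 1024
  Digit '1' (value 1) x 2^9 = 512
  Digit '0' (value 0) x 2^8 = 0
  Digit '1' (value 1) x 2^7 = 128
  Digit '1' (value 1) x 2^6 = 64
  Digit '0' (value 0) x 2^5 = 0
  Digit '0' (value 0) x 2^4 = 0
  Digit '0' (value 0) x 2^3 = 0
  Digit '0' (value 0) x 2^2 = 0
  Digit '1' (value 1) x 2^1 = 2
  Digit '0' (value 0) x 2^0 = 0
Sum = 1730

1730


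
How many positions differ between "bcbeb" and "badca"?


Comparing "bcbeb" and "badca" position by position:
  Position 0: 'b' vs 'b' => same
  Position 1: 'c' vs 'a' => DIFFER
  Position 2: 'b' vs 'd' => DIFFER
  Position 3: 'e' vs 'c' => DIFFER
  Position 4: 'b' vs 'a' => DIFFER
Positions that differ: 4

4


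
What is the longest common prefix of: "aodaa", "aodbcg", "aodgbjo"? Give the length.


Words: aodaa, aodbcg, aodgbjo
  Position 0: all 'a' => match
  Position 1: all 'o' => match
  Position 2: all 'd' => match
  Position 3: ('a', 'b', 'g') => mismatch, stop
LCP = "aod" (length 3)

3


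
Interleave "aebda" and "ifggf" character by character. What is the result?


Interleaving "aebda" and "ifggf":
  Position 0: 'a' from first, 'i' from second => "ai"
  Position 1: 'e' from first, 'f' from second => "ef"
  Position 2: 'b' from first, 'g' from second => "bg"
  Position 3: 'd' from first, 'g' from second => "dg"
  Position 4: 'a' from first, 'f' from second => "af"
Result: aiefbgdgaf

aiefbgdgaf


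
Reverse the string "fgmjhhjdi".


Input: fgmjhhjdi
Reading characters right to left:
  Position 8: 'i'
  Position 7: 'd'
  Position 6: 'j'
  Position 5: 'h'
  Position 4: 'h'
  Position 3: 'j'
  Position 2: 'm'
  Position 1: 'g'
  Position 0: 'f'
Reversed: idjhhjmgf

idjhhjmgf


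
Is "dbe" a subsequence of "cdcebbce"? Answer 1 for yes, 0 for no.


Check if "dbe" is a subsequence of "cdcebbce"
Greedy scan:
  Position 0 ('c'): no match needed
  Position 1 ('d'): matches sub[0] = 'd'
  Position 2 ('c'): no match needed
  Position 3 ('e'): no match needed
  Position 4 ('b'): matches sub[1] = 'b'
  Position 5 ('b'): no match needed
  Position 6 ('c'): no match needed
  Position 7 ('e'): matches sub[2] = 'e'
All 3 characters matched => is a subsequence

1


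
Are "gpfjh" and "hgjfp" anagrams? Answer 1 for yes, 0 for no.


Strings: "gpfjh", "hgjfp"
Sorted first:  fghjp
Sorted second: fghjp
Sorted forms match => anagrams

1


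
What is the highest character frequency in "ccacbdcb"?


Input: ccacbdcb
Character counts:
  'a': 1
  'b': 2
  'c': 4
  'd': 1
Maximum frequency: 4

4


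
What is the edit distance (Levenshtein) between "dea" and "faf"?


Computing edit distance: "dea" -> "faf"
DP table:
           f    a    f
      0    1    2    3
  d   1    1    2    3
  e   2    2    2    3
  a   3    3    2    3
Edit distance = dp[3][3] = 3

3


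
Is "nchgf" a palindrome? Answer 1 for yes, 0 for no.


Input: nchgf
Reversed: fghcn
  Compare pos 0 ('n') with pos 4 ('f'): MISMATCH
  Compare pos 1 ('c') with pos 3 ('g'): MISMATCH
Result: not a palindrome

0


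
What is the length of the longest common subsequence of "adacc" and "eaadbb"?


LCS of "adacc" and "eaadbb"
DP table:
           e    a    a    d    b    b
      0    0    0    0    0    0    0
  a   0    0    1    1    1    1    1
  d   0    0    1    1    2    2    2
  a   0    0    1    2    2    2    2
  c   0    0    1    2    2    2    2
  c   0    0    1    2    2    2    2
LCS length = dp[5][6] = 2

2


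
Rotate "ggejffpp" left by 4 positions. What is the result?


Input: "ggejffpp", rotate left by 4
First 4 characters: "ggej"
Remaining characters: "ffpp"
Concatenate remaining + first: "ffpp" + "ggej" = "ffppggej"

ffppggej


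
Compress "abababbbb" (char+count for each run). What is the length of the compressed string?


Input: abababbbb
Runs:
  'a' x 1 => "a1"
  'b' x 1 => "b1"
  'a' x 1 => "a1"
  'b' x 1 => "b1"
  'a' x 1 => "a1"
  'b' x 4 => "b4"
Compressed: "a1b1a1b1a1b4"
Compressed length: 12

12


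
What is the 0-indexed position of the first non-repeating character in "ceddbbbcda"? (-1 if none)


Input: ceddbbbcda
Character frequencies:
  'a': 1
  'b': 3
  'c': 2
  'd': 3
  'e': 1
Scanning left to right for freq == 1:
  Position 0 ('c'): freq=2, skip
  Position 1 ('e'): unique! => answer = 1

1


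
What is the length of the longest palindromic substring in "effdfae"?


Input: "effdfae"
Checking substrings for palindromes:
  [2:5] "fdf" (len 3) => palindrome
  [1:3] "ff" (len 2) => palindrome
Longest palindromic substring: "fdf" with length 3

3


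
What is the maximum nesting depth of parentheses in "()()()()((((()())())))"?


Input: "()()()()((((()())())))"
Tracking depth:
  Position 0 '(': depth becomes 1
  Position 1 ')': depth becomes 0
  Position 2 '(': depth becomes 1
  Position 3 ')': depth becomes 0
  Position 4 '(': depth becomes 1
  Position 5 ')': depth becomes 0
  Position 6 '(': depth becomes 1
  Position 7 ')': depth becomes 0
  Position 8 '(': depth becomes 1
  Position 9 '(': depth becomes 2
  Position 10 '(': depth becomes 3
  Position 11 '(': depth becomes 4
  Position 12 '(': depth becomes 5
  Position 13 ')': depth becomes 4
  Position 14 '(': depth becomes 5
  Position 15 ')': depth becomes 4
  Position 16 ')': depth becomes 3
  Position 17 '(': depth becomes 4
  Position 18 ')': depth becomes 3
  Position 19 ')': depth becomes 2
  Position 20 ')': depth becomes 1
  Position 21 ')': depth becomes 0
Maximum depth reached: 5

5


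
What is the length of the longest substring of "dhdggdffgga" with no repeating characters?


Input: "dhdggdffgga"
Sliding window (track last position of each char):
  Position 0 ('d'): window [0,0] length 1 -- new best
  Position 1 ('h'): window [0,1] length 2 -- new best
  Position 2 ('d'): repeat (last at 0), move window start to 1
  Position 2 ('d'): window [1,2] length 2
  Position 3 ('g'): window [1,3] length 3 -- new best
  Position 4 ('g'): repeat (last at 3), move window start to 4
  Position 4 ('g'): window [4,4] length 1
  Position 5 ('d'): window [4,5] length 2
  Position 6 ('f'): window [4,6] length 3
  Position 7 ('f'): repeat (last at 6), move window start to 7
  Position 7 ('f'): window [7,7] length 1
  Position 8 ('g'): window [7,8] length 2
  Position 9 ('g'): repeat (last at 8), move window start to 9
  Position 9 ('g'): window [9,9] length 1
  Position 10 ('a'): window [9,10] length 2
Longest substring with no repeats: "hdg" with length 3

3


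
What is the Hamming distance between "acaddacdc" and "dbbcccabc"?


Comparing "acaddacdc" and "dbbcccabc" position by position:
  Position 0: 'a' vs 'd' => differ
  Position 1: 'c' vs 'b' => differ
  Position 2: 'a' vs 'b' => differ
  Position 3: 'd' vs 'c' => differ
  Position 4: 'd' vs 'c' => differ
  Position 5: 'a' vs 'c' => differ
  Position 6: 'c' vs 'a' => differ
  Position 7: 'd' vs 'b' => differ
  Position 8: 'c' vs 'c' => same
Total differences (Hamming distance): 8

8


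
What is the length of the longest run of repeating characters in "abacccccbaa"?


Input: "abacccccbaa"
Scanning for longest run:
  Position 1 ('b'): new char, reset run to 1
  Position 2 ('a'): new char, reset run to 1
  Position 3 ('c'): new char, reset run to 1
  Position 4 ('c'): continues run of 'c', length=2
  Position 5 ('c'): continues run of 'c', length=3
  Position 6 ('c'): continues run of 'c', length=4
  Position 7 ('c'): continues run of 'c', length=5
  Position 8 ('b'): new char, reset run to 1
  Position 9 ('a'): new char, reset run to 1
  Position 10 ('a'): continues run of 'a', length=2
Longest run: 'c' with length 5

5


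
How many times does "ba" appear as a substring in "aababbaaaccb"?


Searching for "ba" in "aababbaaaccb"
Scanning each position:
  Position 0: "aa" => no
  Position 1: "ab" => no
  Position 2: "ba" => MATCH
  Position 3: "ab" => no
  Position 4: "bb" => no
  Position 5: "ba" => MATCH
  Position 6: "aa" => no
  Position 7: "aa" => no
  Position 8: "ac" => no
  Position 9: "cc" => no
  Position 10: "cb" => no
Total occurrences: 2

2


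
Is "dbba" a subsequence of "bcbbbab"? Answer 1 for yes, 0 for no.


Check if "dbba" is a subsequence of "bcbbbab"
Greedy scan:
  Position 0 ('b'): no match needed
  Position 1 ('c'): no match needed
  Position 2 ('b'): no match needed
  Position 3 ('b'): no match needed
  Position 4 ('b'): no match needed
  Position 5 ('a'): no match needed
  Position 6 ('b'): no match needed
Only matched 0/4 characters => not a subsequence

0


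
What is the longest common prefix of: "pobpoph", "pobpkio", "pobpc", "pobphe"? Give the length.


Words: pobpoph, pobpkio, pobpc, pobphe
  Position 0: all 'p' => match
  Position 1: all 'o' => match
  Position 2: all 'b' => match
  Position 3: all 'p' => match
  Position 4: ('o', 'k', 'c', 'h') => mismatch, stop
LCP = "pobp" (length 4)

4


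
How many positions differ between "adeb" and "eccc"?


Comparing "adeb" and "eccc" position by position:
  Position 0: 'a' vs 'e' => DIFFER
  Position 1: 'd' vs 'c' => DIFFER
  Position 2: 'e' vs 'c' => DIFFER
  Position 3: 'b' vs 'c' => DIFFER
Positions that differ: 4

4


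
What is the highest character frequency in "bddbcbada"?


Input: bddbcbada
Character counts:
  'a': 2
  'b': 3
  'c': 1
  'd': 3
Maximum frequency: 3

3


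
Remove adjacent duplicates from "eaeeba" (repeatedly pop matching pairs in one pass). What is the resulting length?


Input: eaeeba
Stack-based adjacent duplicate removal:
  Read 'e': push. Stack: e
  Read 'a': push. Stack: ea
  Read 'e': push. Stack: eae
  Read 'e': matches stack top 'e' => pop. Stack: ea
  Read 'b': push. Stack: eab
  Read 'a': push. Stack: eaba
Final stack: "eaba" (length 4)

4


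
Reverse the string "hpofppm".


Input: hpofppm
Reading characters right to left:
  Position 6: 'm'
  Position 5: 'p'
  Position 4: 'p'
  Position 3: 'f'
  Position 2: 'o'
  Position 1: 'p'
  Position 0: 'h'
Reversed: mppfoph

mppfoph


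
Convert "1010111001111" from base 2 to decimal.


Input: "1010111001111" in base 2
Positional expansion:
  Digit '1' (value 1) x 2^12 = 4096
  Digit '0' (value 0) x 2^11 = 0
  Digit '1' (value 1) x 2^10 = 1024
  Digit '0' (value 0) x 2^9 = 0
  Digit '1' (value 1) x 2^8 = 256
  Digit '1' (value 1) x 2^7 = 128
  Digit '1' (value 1) x 2^6 = 64
  Digit '0' (value 0) x 2^5 = 0
  Digit '0' (value 0) x 2^4 = 0
  Digit '1' (value 1) x 2^3 = 8
  Digit '1' (value 1) x 2^2 = 4
  Digit '1' (value 1) x 2^1 = 2
  Digit '1' (value 1) x 2^0 = 1
Sum = 5583

5583


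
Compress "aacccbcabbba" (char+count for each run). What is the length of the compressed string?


Input: aacccbcabbba
Runs:
  'a' x 2 => "a2"
  'c' x 3 => "c3"
  'b' x 1 => "b1"
  'c' x 1 => "c1"
  'a' x 1 => "a1"
  'b' x 3 => "b3"
  'a' x 1 => "a1"
Compressed: "a2c3b1c1a1b3a1"
Compressed length: 14

14


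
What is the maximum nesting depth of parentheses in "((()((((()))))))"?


Input: "((()((((()))))))"
Tracking depth:
  Position 0 '(': depth becomes 1
  Position 1 '(': depth becomes 2
  Position 2 '(': depth becomes 3
  Position 3 ')': depth becomes 2
  Position 4 '(': depth becomes 3
  Position 5 '(': depth becomes 4
  Position 6 '(': depth becomes 5
  Position 7 '(': depth becomes 6
  Position 8 '(': depth becomes 7
  Position 9 ')': depth becomes 6
  Position 10 ')': depth becomes 5
  Position 11 ')': depth becomes 4
  Position 12 ')': depth becomes 3
  Position 13 ')': depth becomes 2
  Position 14 ')': depth becomes 1
  Position 15 ')': depth becomes 0
Maximum depth reached: 7

7


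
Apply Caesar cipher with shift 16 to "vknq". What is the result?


Caesar cipher: shift "vknq" by 16
  'v' (pos 21) + 16 = pos 11 = 'l'
  'k' (pos 10) + 16 = pos 0 = 'a'
  'n' (pos 13) + 16 = pos 3 = 'd'
  'q' (pos 16) + 16 = pos 6 = 'g'
Result: ladg

ladg


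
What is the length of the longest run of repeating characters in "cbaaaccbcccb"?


Input: "cbaaaccbcccb"
Scanning for longest run:
  Position 1 ('b'): new char, reset run to 1
  Position 2 ('a'): new char, reset run to 1
  Position 3 ('a'): continues run of 'a', length=2
  Position 4 ('a'): continues run of 'a', length=3
  Position 5 ('c'): new char, reset run to 1
  Position 6 ('c'): continues run of 'c', length=2
  Position 7 ('b'): new char, reset run to 1
  Position 8 ('c'): new char, reset run to 1
  Position 9 ('c'): continues run of 'c', length=2
  Position 10 ('c'): continues run of 'c', length=3
  Position 11 ('b'): new char, reset run to 1
Longest run: 'a' with length 3

3


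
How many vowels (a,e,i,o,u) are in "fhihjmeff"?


Input: fhihjmeff
Checking each character:
  'f' at position 0: consonant
  'h' at position 1: consonant
  'i' at position 2: vowel (running total: 1)
  'h' at position 3: consonant
  'j' at position 4: consonant
  'm' at position 5: consonant
  'e' at position 6: vowel (running total: 2)
  'f' at position 7: consonant
  'f' at position 8: consonant
Total vowels: 2

2


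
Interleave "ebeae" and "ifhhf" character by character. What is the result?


Interleaving "ebeae" and "ifhhf":
  Position 0: 'e' from first, 'i' from second => "ei"
  Position 1: 'b' from first, 'f' from second => "bf"
  Position 2: 'e' from first, 'h' from second => "eh"
  Position 3: 'a' from first, 'h' from second => "ah"
  Position 4: 'e' from first, 'f' from second => "ef"
Result: eibfehahef

eibfehahef


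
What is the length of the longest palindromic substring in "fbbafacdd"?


Input: "fbbafacdd"
Checking substrings for palindromes:
  [3:6] "afa" (len 3) => palindrome
  [1:3] "bb" (len 2) => palindrome
  [7:9] "dd" (len 2) => palindrome
Longest palindromic substring: "afa" with length 3

3


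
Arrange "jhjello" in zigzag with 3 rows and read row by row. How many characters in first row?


Zigzag "jhjello" into 3 rows:
Placing characters:
  'j' => row 0
  'h' => row 1
  'j' => row 2
  'e' => row 1
  'l' => row 0
  'l' => row 1
  'o' => row 2
Rows:
  Row 0: "jl"
  Row 1: "hel"
  Row 2: "jo"
First row length: 2

2


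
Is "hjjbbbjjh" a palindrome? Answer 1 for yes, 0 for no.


Input: hjjbbbjjh
Reversed: hjjbbbjjh
  Compare pos 0 ('h') with pos 8 ('h'): match
  Compare pos 1 ('j') with pos 7 ('j'): match
  Compare pos 2 ('j') with pos 6 ('j'): match
  Compare pos 3 ('b') with pos 5 ('b'): match
Result: palindrome

1


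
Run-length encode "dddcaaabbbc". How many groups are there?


Input: dddcaaabbbc
Scanning for consecutive runs:
  Group 1: 'd' x 3 (positions 0-2)
  Group 2: 'c' x 1 (positions 3-3)
  Group 3: 'a' x 3 (positions 4-6)
  Group 4: 'b' x 3 (positions 7-9)
  Group 5: 'c' x 1 (positions 10-10)
Total groups: 5

5


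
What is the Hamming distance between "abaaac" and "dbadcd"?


Comparing "abaaac" and "dbadcd" position by position:
  Position 0: 'a' vs 'd' => differ
  Position 1: 'b' vs 'b' => same
  Position 2: 'a' vs 'a' => same
  Position 3: 'a' vs 'd' => differ
  Position 4: 'a' vs 'c' => differ
  Position 5: 'c' vs 'd' => differ
Total differences (Hamming distance): 4

4


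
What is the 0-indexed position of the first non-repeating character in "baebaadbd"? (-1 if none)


Input: baebaadbd
Character frequencies:
  'a': 3
  'b': 3
  'd': 2
  'e': 1
Scanning left to right for freq == 1:
  Position 0 ('b'): freq=3, skip
  Position 1 ('a'): freq=3, skip
  Position 2 ('e'): unique! => answer = 2

2


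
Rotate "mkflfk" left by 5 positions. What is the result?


Input: "mkflfk", rotate left by 5
First 5 characters: "mkflf"
Remaining characters: "k"
Concatenate remaining + first: "k" + "mkflf" = "kmkflf"

kmkflf


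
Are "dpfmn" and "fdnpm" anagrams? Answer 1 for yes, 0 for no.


Strings: "dpfmn", "fdnpm"
Sorted first:  dfmnp
Sorted second: dfmnp
Sorted forms match => anagrams

1


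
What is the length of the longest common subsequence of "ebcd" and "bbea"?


LCS of "ebcd" and "bbea"
DP table:
           b    b    e    a
      0    0    0    0    0
  e   0    0    0    1    1
  b   0    1    1    1    1
  c   0    1    1    1    1
  d   0    1    1    1    1
LCS length = dp[4][4] = 1

1


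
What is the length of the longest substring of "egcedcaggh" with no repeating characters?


Input: "egcedcaggh"
Sliding window (track last position of each char):
  Position 0 ('e'): window [0,0] length 1 -- new best
  Position 1 ('g'): window [0,1] length 2 -- new best
  Position 2 ('c'): window [0,2] length 3 -- new best
  Position 3 ('e'): repeat (last at 0), move window start to 1
  Position 3 ('e'): window [1,3] length 3
  Position 4 ('d'): window [1,4] length 4 -- new best
  Position 5 ('c'): repeat (last at 2), move window start to 3
  Position 5 ('c'): window [3,5] length 3
  Position 6 ('a'): window [3,6] length 4
  Position 7 ('g'): window [3,7] length 5 -- new best
  Position 8 ('g'): repeat (last at 7), move window start to 8
  Position 8 ('g'): window [8,8] length 1
  Position 9 ('h'): window [8,9] length 2
Longest substring with no repeats: "edcag" with length 5

5


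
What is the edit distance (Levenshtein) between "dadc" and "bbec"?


Computing edit distance: "dadc" -> "bbec"
DP table:
           b    b    e    c
      0    1    2    3    4
  d   1    1    2    3    4
  a   2    2    2    3    4
  d   3    3    3    3    4
  c   4    4    4    4    3
Edit distance = dp[4][4] = 3

3


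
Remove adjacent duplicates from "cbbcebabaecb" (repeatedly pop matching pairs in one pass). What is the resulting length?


Input: cbbcebabaecb
Stack-based adjacent duplicate removal:
  Read 'c': push. Stack: c
  Read 'b': push. Stack: cb
  Read 'b': matches stack top 'b' => pop. Stack: c
  Read 'c': matches stack top 'c' => pop. Stack: (empty)
  Read 'e': push. Stack: e
  Read 'b': push. Stack: eb
  Read 'a': push. Stack: eba
  Read 'b': push. Stack: ebab
  Read 'a': push. Stack: ebaba
  Read 'e': push. Stack: ebabae
  Read 'c': push. Stack: ebabaec
  Read 'b': push. Stack: ebabaecb
Final stack: "ebabaecb" (length 8)

8


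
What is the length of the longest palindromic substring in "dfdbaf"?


Input: "dfdbaf"
Checking substrings for palindromes:
  [0:3] "dfd" (len 3) => palindrome
Longest palindromic substring: "dfd" with length 3

3


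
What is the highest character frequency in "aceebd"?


Input: aceebd
Character counts:
  'a': 1
  'b': 1
  'c': 1
  'd': 1
  'e': 2
Maximum frequency: 2

2


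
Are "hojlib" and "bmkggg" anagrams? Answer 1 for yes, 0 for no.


Strings: "hojlib", "bmkggg"
Sorted first:  bhijlo
Sorted second: bgggkm
Differ at position 1: 'h' vs 'g' => not anagrams

0


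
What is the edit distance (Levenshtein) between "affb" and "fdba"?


Computing edit distance: "affb" -> "fdba"
DP table:
           f    d    b    a
      0    1    2    3    4
  a   1    1    2    3    3
  f   2    1    2    3    4
  f   3    2    2    3    4
  b   4    3    3    2    3
Edit distance = dp[4][4] = 3

3


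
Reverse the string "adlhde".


Input: adlhde
Reading characters right to left:
  Position 5: 'e'
  Position 4: 'd'
  Position 3: 'h'
  Position 2: 'l'
  Position 1: 'd'
  Position 0: 'a'
Reversed: edhlda

edhlda


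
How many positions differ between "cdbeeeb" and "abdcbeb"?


Comparing "cdbeeeb" and "abdcbeb" position by position:
  Position 0: 'c' vs 'a' => DIFFER
  Position 1: 'd' vs 'b' => DIFFER
  Position 2: 'b' vs 'd' => DIFFER
  Position 3: 'e' vs 'c' => DIFFER
  Position 4: 'e' vs 'b' => DIFFER
  Position 5: 'e' vs 'e' => same
  Position 6: 'b' vs 'b' => same
Positions that differ: 5

5


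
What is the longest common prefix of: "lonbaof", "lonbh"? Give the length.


Words: lonbaof, lonbh
  Position 0: all 'l' => match
  Position 1: all 'o' => match
  Position 2: all 'n' => match
  Position 3: all 'b' => match
  Position 4: ('a', 'h') => mismatch, stop
LCP = "lonb" (length 4)

4


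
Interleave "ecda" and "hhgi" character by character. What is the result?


Interleaving "ecda" and "hhgi":
  Position 0: 'e' from first, 'h' from second => "eh"
  Position 1: 'c' from first, 'h' from second => "ch"
  Position 2: 'd' from first, 'g' from second => "dg"
  Position 3: 'a' from first, 'i' from second => "ai"
Result: ehchdgai

ehchdgai


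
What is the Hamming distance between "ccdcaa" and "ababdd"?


Comparing "ccdcaa" and "ababdd" position by position:
  Position 0: 'c' vs 'a' => differ
  Position 1: 'c' vs 'b' => differ
  Position 2: 'd' vs 'a' => differ
  Position 3: 'c' vs 'b' => differ
  Position 4: 'a' vs 'd' => differ
  Position 5: 'a' vs 'd' => differ
Total differences (Hamming distance): 6

6


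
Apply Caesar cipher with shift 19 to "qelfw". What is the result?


Caesar cipher: shift "qelfw" by 19
  'q' (pos 16) + 19 = pos 9 = 'j'
  'e' (pos 4) + 19 = pos 23 = 'x'
  'l' (pos 11) + 19 = pos 4 = 'e'
  'f' (pos 5) + 19 = pos 24 = 'y'
  'w' (pos 22) + 19 = pos 15 = 'p'
Result: jxeyp

jxeyp


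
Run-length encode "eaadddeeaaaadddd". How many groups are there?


Input: eaadddeeaaaadddd
Scanning for consecutive runs:
  Group 1: 'e' x 1 (positions 0-0)
  Group 2: 'a' x 2 (positions 1-2)
  Group 3: 'd' x 3 (positions 3-5)
  Group 4: 'e' x 2 (positions 6-7)
  Group 5: 'a' x 4 (positions 8-11)
  Group 6: 'd' x 4 (positions 12-15)
Total groups: 6

6


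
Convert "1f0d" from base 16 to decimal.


Input: "1f0d" in base 16
Positional expansion:
  Digit '1' (value 1) x 16^3 = 4096
  Digit 'f' (value 15) x 16^2 = 3840
  Digit '0' (value 0) x 16^1 = 0
  Digit 'd' (value 13) x 16^0 = 13
Sum = 7949

7949


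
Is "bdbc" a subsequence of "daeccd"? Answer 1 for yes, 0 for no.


Check if "bdbc" is a subsequence of "daeccd"
Greedy scan:
  Position 0 ('d'): no match needed
  Position 1 ('a'): no match needed
  Position 2 ('e'): no match needed
  Position 3 ('c'): no match needed
  Position 4 ('c'): no match needed
  Position 5 ('d'): no match needed
Only matched 0/4 characters => not a subsequence

0


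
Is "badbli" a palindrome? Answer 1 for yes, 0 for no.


Input: badbli
Reversed: ilbdab
  Compare pos 0 ('b') with pos 5 ('i'): MISMATCH
  Compare pos 1 ('a') with pos 4 ('l'): MISMATCH
  Compare pos 2 ('d') with pos 3 ('b'): MISMATCH
Result: not a palindrome

0


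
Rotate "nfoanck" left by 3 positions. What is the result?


Input: "nfoanck", rotate left by 3
First 3 characters: "nfo"
Remaining characters: "anck"
Concatenate remaining + first: "anck" + "nfo" = "ancknfo"

ancknfo


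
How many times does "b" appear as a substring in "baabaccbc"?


Searching for "b" in "baabaccbc"
Scanning each position:
  Position 0: "b" => MATCH
  Position 1: "a" => no
  Position 2: "a" => no
  Position 3: "b" => MATCH
  Position 4: "a" => no
  Position 5: "c" => no
  Position 6: "c" => no
  Position 7: "b" => MATCH
  Position 8: "c" => no
Total occurrences: 3

3
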